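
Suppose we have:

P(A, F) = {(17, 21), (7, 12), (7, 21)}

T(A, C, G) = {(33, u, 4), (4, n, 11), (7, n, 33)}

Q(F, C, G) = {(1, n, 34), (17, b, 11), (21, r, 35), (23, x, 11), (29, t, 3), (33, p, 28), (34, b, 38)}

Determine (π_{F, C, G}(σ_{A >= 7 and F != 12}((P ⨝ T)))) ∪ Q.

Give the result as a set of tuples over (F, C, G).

{(1, n, 34), (17, b, 11), (21, n, 33), (21, r, 35), (23, x, 11), (29, t, 3), (33, p, 28), (34, b, 38)}

P ⋈ T (natural join on A): {(7, 12, n, 33), (7, 21, n, 33)}
Apply σ_{A >= 7 and F != 12}; surviving tuples: {(7, 21, n, 33)}
π_{F, C, G} gives {(21, n, 33)}.
Taking the union: {(1, n, 34), (17, b, 11), (21, n, 33), (21, r, 35), (23, x, 11), (29, t, 3), (33, p, 28), (34, b, 38)}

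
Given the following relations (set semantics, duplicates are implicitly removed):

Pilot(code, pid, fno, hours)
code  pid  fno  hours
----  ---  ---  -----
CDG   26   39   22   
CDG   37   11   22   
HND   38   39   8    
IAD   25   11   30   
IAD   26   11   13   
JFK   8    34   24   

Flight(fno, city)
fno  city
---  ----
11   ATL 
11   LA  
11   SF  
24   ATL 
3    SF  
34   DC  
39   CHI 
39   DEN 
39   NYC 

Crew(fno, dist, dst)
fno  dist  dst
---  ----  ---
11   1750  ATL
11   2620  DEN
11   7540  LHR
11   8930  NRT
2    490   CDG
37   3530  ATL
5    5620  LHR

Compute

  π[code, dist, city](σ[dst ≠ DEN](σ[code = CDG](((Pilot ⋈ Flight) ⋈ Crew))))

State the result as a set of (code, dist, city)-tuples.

Joining Pilot and Flight on fno yields {(CDG, 26, 39, 22, CHI), (CDG, 26, 39, 22, DEN), (CDG, 26, 39, 22, NYC), (CDG, 37, 11, 22, ATL), (CDG, 37, 11, 22, LA), (CDG, 37, 11, 22, SF), (HND, 38, 39, 8, CHI), (HND, 38, 39, 8, DEN), (HND, 38, 39, 8, NYC), (IAD, 25, 11, 30, ATL), (IAD, 25, 11, 30, LA), (IAD, 25, 11, 30, SF), (IAD, 26, 11, 13, ATL), (IAD, 26, 11, 13, LA), (IAD, 26, 11, 13, SF), (JFK, 8, 34, 24, DC)}.
Joining (Pilot ⋈ Flight) and Crew on fno yields {(CDG, 37, 11, 22, ATL, 1750, ATL), (CDG, 37, 11, 22, ATL, 2620, DEN), (CDG, 37, 11, 22, ATL, 7540, LHR), (CDG, 37, 11, 22, ATL, 8930, NRT), (CDG, 37, 11, 22, LA, 1750, ATL), (CDG, 37, 11, 22, LA, 2620, DEN), (CDG, 37, 11, 22, LA, 7540, LHR), (CDG, 37, 11, 22, LA, 8930, NRT), (CDG, 37, 11, 22, SF, 1750, ATL), (CDG, 37, 11, 22, SF, 2620, DEN), (CDG, 37, 11, 22, SF, 7540, LHR), (CDG, 37, 11, 22, SF, 8930, NRT), (IAD, 25, 11, 30, ATL, 1750, ATL), (IAD, 25, 11, 30, ATL, 2620, DEN), (IAD, 25, 11, 30, ATL, 7540, LHR), (IAD, 25, 11, 30, ATL, 8930, NRT), (IAD, 25, 11, 30, LA, 1750, ATL), (IAD, 25, 11, 30, LA, 2620, DEN), (IAD, 25, 11, 30, LA, 7540, LHR), (IAD, 25, 11, 30, LA, 8930, NRT), (IAD, 25, 11, 30, SF, 1750, ATL), (IAD, 25, 11, 30, SF, 2620, DEN), (IAD, 25, 11, 30, SF, 7540, LHR), (IAD, 25, 11, 30, SF, 8930, NRT), (IAD, 26, 11, 13, ATL, 1750, ATL), (IAD, 26, 11, 13, ATL, 2620, DEN), (IAD, 26, 11, 13, ATL, 7540, LHR), (IAD, 26, 11, 13, ATL, 8930, NRT), (IAD, 26, 11, 13, LA, 1750, ATL), (IAD, 26, 11, 13, LA, 2620, DEN), (IAD, 26, 11, 13, LA, 7540, LHR), (IAD, 26, 11, 13, LA, 8930, NRT), (IAD, 26, 11, 13, SF, 1750, ATL), (IAD, 26, 11, 13, SF, 2620, DEN), (IAD, 26, 11, 13, SF, 7540, LHR), (IAD, 26, 11, 13, SF, 8930, NRT)}.
Selection code = CDG: {(CDG, 37, 11, 22, ATL, 1750, ATL), (CDG, 37, 11, 22, ATL, 2620, DEN), (CDG, 37, 11, 22, ATL, 7540, LHR), (CDG, 37, 11, 22, ATL, 8930, NRT), (CDG, 37, 11, 22, LA, 1750, ATL), (CDG, 37, 11, 22, LA, 2620, DEN), (CDG, 37, 11, 22, LA, 7540, LHR), (CDG, 37, 11, 22, LA, 8930, NRT), (CDG, 37, 11, 22, SF, 1750, ATL), (CDG, 37, 11, 22, SF, 2620, DEN), (CDG, 37, 11, 22, SF, 7540, LHR), (CDG, 37, 11, 22, SF, 8930, NRT)}
Selection dst ≠ DEN: {(CDG, 37, 11, 22, ATL, 1750, ATL), (CDG, 37, 11, 22, ATL, 7540, LHR), (CDG, 37, 11, 22, ATL, 8930, NRT), (CDG, 37, 11, 22, LA, 1750, ATL), (CDG, 37, 11, 22, LA, 7540, LHR), (CDG, 37, 11, 22, LA, 8930, NRT), (CDG, 37, 11, 22, SF, 1750, ATL), (CDG, 37, 11, 22, SF, 7540, LHR), (CDG, 37, 11, 22, SF, 8930, NRT)}
Keep only column(s) code, dist, city: {(CDG, 1750, ATL), (CDG, 1750, LA), (CDG, 1750, SF), (CDG, 7540, ATL), (CDG, 7540, LA), (CDG, 7540, SF), (CDG, 8930, ATL), (CDG, 8930, LA), (CDG, 8930, SF)}

{(CDG, 1750, ATL), (CDG, 1750, LA), (CDG, 1750, SF), (CDG, 7540, ATL), (CDG, 7540, LA), (CDG, 7540, SF), (CDG, 8930, ATL), (CDG, 8930, LA), (CDG, 8930, SF)}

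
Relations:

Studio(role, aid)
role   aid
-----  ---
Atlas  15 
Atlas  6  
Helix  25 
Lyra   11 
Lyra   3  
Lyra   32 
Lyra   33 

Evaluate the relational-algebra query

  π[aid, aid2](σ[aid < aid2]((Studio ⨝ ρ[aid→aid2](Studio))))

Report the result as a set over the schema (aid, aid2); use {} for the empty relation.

ρ[aid→aid2]: schema becomes (role, aid2); tuples unchanged.
Joining Studio and ρ[aid→aid2](Studio) on role yields {(Atlas, 15, 15), (Atlas, 15, 6), (Atlas, 6, 15), (Atlas, 6, 6), (Helix, 25, 25), (Lyra, 11, 11), (Lyra, 11, 3), (Lyra, 11, 32), (Lyra, 11, 33), (Lyra, 3, 11), (Lyra, 3, 3), (Lyra, 3, 32), (Lyra, 3, 33), (Lyra, 32, 11), (Lyra, 32, 3), (Lyra, 32, 32), (Lyra, 32, 33), (Lyra, 33, 11), (Lyra, 33, 3), (Lyra, 33, 32), (Lyra, 33, 33)}.
Filtering on aid < aid2 leaves {(Atlas, 6, 15), (Lyra, 11, 32), (Lyra, 11, 33), (Lyra, 3, 11), (Lyra, 3, 32), (Lyra, 3, 33), (Lyra, 32, 33)}.
Keep only column(s) aid, aid2: {(11, 32), (11, 33), (3, 11), (3, 32), (3, 33), (32, 33), (6, 15)}

{(11, 32), (11, 33), (3, 11), (3, 32), (3, 33), (32, 33), (6, 15)}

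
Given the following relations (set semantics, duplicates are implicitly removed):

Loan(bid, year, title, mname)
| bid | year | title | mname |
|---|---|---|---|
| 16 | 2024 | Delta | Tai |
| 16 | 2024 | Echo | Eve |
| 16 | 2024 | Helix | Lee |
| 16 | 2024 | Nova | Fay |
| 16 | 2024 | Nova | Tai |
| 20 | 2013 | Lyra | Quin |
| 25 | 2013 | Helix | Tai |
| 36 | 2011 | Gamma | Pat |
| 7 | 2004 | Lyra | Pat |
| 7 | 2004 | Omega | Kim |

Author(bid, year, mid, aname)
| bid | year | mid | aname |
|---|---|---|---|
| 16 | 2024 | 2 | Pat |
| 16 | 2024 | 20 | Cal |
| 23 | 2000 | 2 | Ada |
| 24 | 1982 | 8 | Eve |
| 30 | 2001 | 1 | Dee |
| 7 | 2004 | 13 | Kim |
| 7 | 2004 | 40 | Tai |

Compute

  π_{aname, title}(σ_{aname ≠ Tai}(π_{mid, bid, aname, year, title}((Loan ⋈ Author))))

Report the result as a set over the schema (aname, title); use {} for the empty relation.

Loan ⋈ Author (natural join on bid, year): {(16, 2024, Delta, Tai, 2, Pat), (16, 2024, Delta, Tai, 20, Cal), (16, 2024, Echo, Eve, 2, Pat), (16, 2024, Echo, Eve, 20, Cal), (16, 2024, Helix, Lee, 2, Pat), (16, 2024, Helix, Lee, 20, Cal), (16, 2024, Nova, Fay, 2, Pat), (16, 2024, Nova, Fay, 20, Cal), (16, 2024, Nova, Tai, 2, Pat), (16, 2024, Nova, Tai, 20, Cal), (7, 2004, Lyra, Pat, 13, Kim), (7, 2004, Lyra, Pat, 40, Tai), (7, 2004, Omega, Kim, 13, Kim), (7, 2004, Omega, Kim, 40, Tai)}
Projecting to mid, bid, aname, year, title (2 duplicate(s) eliminated): {(13, 7, Kim, 2004, Lyra), (13, 7, Kim, 2004, Omega), (2, 16, Pat, 2024, Delta), (2, 16, Pat, 2024, Echo), (2, 16, Pat, 2024, Helix), (2, 16, Pat, 2024, Nova), (20, 16, Cal, 2024, Delta), (20, 16, Cal, 2024, Echo), (20, 16, Cal, 2024, Helix), (20, 16, Cal, 2024, Nova), (40, 7, Tai, 2004, Lyra), (40, 7, Tai, 2004, Omega)}
Filtering on aname ≠ Tai leaves {(13, 7, Kim, 2004, Lyra), (13, 7, Kim, 2004, Omega), (2, 16, Pat, 2024, Delta), (2, 16, Pat, 2024, Echo), (2, 16, Pat, 2024, Helix), (2, 16, Pat, 2024, Nova), (20, 16, Cal, 2024, Delta), (20, 16, Cal, 2024, Echo), (20, 16, Cal, 2024, Helix), (20, 16, Cal, 2024, Nova)}.
Projecting to aname, title: {(Cal, Delta), (Cal, Echo), (Cal, Helix), (Cal, Nova), (Kim, Lyra), (Kim, Omega), (Pat, Delta), (Pat, Echo), (Pat, Helix), (Pat, Nova)}

{(Cal, Delta), (Cal, Echo), (Cal, Helix), (Cal, Nova), (Kim, Lyra), (Kim, Omega), (Pat, Delta), (Pat, Echo), (Pat, Helix), (Pat, Nova)}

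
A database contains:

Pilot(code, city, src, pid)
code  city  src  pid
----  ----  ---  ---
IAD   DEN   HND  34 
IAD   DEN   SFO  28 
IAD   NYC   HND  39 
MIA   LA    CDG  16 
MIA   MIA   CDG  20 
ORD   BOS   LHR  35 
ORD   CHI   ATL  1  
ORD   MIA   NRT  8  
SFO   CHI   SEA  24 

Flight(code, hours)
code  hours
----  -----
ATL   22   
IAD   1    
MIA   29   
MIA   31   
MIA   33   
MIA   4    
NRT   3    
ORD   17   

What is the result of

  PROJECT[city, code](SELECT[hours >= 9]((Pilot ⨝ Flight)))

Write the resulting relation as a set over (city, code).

Joining Pilot and Flight on code yields {(IAD, DEN, HND, 34, 1), (IAD, DEN, SFO, 28, 1), (IAD, NYC, HND, 39, 1), (MIA, LA, CDG, 16, 29), (MIA, LA, CDG, 16, 31), (MIA, LA, CDG, 16, 33), (MIA, LA, CDG, 16, 4), (MIA, MIA, CDG, 20, 29), (MIA, MIA, CDG, 20, 31), (MIA, MIA, CDG, 20, 33), (MIA, MIA, CDG, 20, 4), (ORD, BOS, LHR, 35, 17), (ORD, CHI, ATL, 1, 17), (ORD, MIA, NRT, 8, 17)}.
Selection hours >= 9: {(MIA, LA, CDG, 16, 29), (MIA, LA, CDG, 16, 31), (MIA, LA, CDG, 16, 33), (MIA, MIA, CDG, 20, 29), (MIA, MIA, CDG, 20, 31), (MIA, MIA, CDG, 20, 33), (ORD, BOS, LHR, 35, 17), (ORD, CHI, ATL, 1, 17), (ORD, MIA, NRT, 8, 17)}
Projecting to city, code (4 duplicate(s) eliminated): {(BOS, ORD), (CHI, ORD), (LA, MIA), (MIA, MIA), (MIA, ORD)}

{(BOS, ORD), (CHI, ORD), (LA, MIA), (MIA, MIA), (MIA, ORD)}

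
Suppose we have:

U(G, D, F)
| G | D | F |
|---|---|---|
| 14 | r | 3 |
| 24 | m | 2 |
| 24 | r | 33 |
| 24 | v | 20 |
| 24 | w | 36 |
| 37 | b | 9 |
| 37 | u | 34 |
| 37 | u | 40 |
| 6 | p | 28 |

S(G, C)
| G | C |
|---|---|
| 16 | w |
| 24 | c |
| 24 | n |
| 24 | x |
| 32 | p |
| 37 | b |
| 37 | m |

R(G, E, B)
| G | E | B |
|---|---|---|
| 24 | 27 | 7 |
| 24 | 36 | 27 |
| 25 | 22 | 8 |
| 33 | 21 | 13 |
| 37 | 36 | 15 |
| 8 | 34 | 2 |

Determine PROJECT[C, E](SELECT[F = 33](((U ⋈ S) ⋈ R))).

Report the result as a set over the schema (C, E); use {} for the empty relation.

{(c, 27), (c, 36), (n, 27), (n, 36), (x, 27), (x, 36)}

U ⋈ S (natural join on G): {(24, m, 2, c), (24, m, 2, n), (24, m, 2, x), (24, r, 33, c), (24, r, 33, n), (24, r, 33, x), (24, v, 20, c), (24, v, 20, n), (24, v, 20, x), (24, w, 36, c), (24, w, 36, n), (24, w, 36, x), (37, b, 9, b), (37, b, 9, m), (37, u, 34, b), (37, u, 34, m), (37, u, 40, b), (37, u, 40, m)}
(U ⋈ S) ⋈ R (natural join on G): {(24, m, 2, c, 27, 7), (24, m, 2, c, 36, 27), (24, m, 2, n, 27, 7), (24, m, 2, n, 36, 27), (24, m, 2, x, 27, 7), (24, m, 2, x, 36, 27), (24, r, 33, c, 27, 7), (24, r, 33, c, 36, 27), (24, r, 33, n, 27, 7), (24, r, 33, n, 36, 27), (24, r, 33, x, 27, 7), (24, r, 33, x, 36, 27), (24, v, 20, c, 27, 7), (24, v, 20, c, 36, 27), (24, v, 20, n, 27, 7), (24, v, 20, n, 36, 27), (24, v, 20, x, 27, 7), (24, v, 20, x, 36, 27), (24, w, 36, c, 27, 7), (24, w, 36, c, 36, 27), (24, w, 36, n, 27, 7), (24, w, 36, n, 36, 27), (24, w, 36, x, 27, 7), (24, w, 36, x, 36, 27), (37, b, 9, b, 36, 15), (37, b, 9, m, 36, 15), (37, u, 34, b, 36, 15), (37, u, 34, m, 36, 15), (37, u, 40, b, 36, 15), (37, u, 40, m, 36, 15)}
Filtering on F = 33 leaves {(24, r, 33, c, 27, 7), (24, r, 33, c, 36, 27), (24, r, 33, n, 27, 7), (24, r, 33, n, 36, 27), (24, r, 33, x, 27, 7), (24, r, 33, x, 36, 27)}.
π[C, E]: project onto (C, E) → {(c, 27), (c, 36), (n, 27), (n, 36), (x, 27), (x, 36)}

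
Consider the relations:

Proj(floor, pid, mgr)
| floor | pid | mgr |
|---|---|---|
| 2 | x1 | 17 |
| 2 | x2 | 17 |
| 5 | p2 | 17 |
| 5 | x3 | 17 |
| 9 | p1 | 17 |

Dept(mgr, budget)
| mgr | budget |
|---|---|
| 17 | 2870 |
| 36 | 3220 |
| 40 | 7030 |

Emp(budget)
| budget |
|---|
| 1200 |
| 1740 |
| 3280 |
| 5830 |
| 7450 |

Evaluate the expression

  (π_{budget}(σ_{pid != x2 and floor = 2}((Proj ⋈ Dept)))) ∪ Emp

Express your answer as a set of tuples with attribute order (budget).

{1200, 1740, 2870, 3280, 5830, 7450}

Joining Proj and Dept on mgr yields {(2, x1, 17, 2870), (2, x2, 17, 2870), (5, p2, 17, 2870), (5, x3, 17, 2870), (9, p1, 17, 2870)}.
Filtering on pid != x2 and floor = 2 leaves {(2, x1, 17, 2870)}.
π_{budget} gives {2870}.
Taking the union: {1200, 1740, 2870, 3280, 5830, 7450}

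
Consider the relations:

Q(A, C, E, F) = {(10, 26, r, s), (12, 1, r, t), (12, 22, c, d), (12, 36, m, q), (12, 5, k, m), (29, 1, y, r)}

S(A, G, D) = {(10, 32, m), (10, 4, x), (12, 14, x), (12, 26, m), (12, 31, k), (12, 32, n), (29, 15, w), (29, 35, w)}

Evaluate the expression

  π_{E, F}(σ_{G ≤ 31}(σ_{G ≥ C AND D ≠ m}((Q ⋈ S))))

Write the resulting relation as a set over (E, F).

{(c, d), (k, m), (r, t), (y, r)}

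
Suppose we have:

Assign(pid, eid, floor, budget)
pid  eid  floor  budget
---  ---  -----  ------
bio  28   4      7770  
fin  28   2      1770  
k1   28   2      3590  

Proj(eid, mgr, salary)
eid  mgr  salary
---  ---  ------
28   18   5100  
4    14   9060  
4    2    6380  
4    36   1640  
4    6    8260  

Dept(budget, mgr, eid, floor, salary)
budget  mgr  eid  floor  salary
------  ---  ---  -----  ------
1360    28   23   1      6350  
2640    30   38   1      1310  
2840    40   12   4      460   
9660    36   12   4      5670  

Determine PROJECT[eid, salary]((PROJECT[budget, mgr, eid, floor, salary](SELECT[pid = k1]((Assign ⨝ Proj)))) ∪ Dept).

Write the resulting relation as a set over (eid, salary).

{(12, 460), (12, 5670), (23, 6350), (28, 5100), (38, 1310)}

Joining Assign and Proj on eid yields {(bio, 28, 4, 7770, 18, 5100), (fin, 28, 2, 1770, 18, 5100), (k1, 28, 2, 3590, 18, 5100)}.
Selection pid = k1: {(k1, 28, 2, 3590, 18, 5100)}
π[budget, mgr, eid, floor, salary]: project onto (budget, mgr, eid, floor, salary) → {(3590, 18, 28, 2, 5100)}
Union: {(3590, 18, 28, 2, 5100)} with {(1360, 28, 23, 1, 6350), (2640, 30, 38, 1, 1310), (2840, 40, 12, 4, 460), (9660, 36, 12, 4, 5670)} → {(1360, 28, 23, 1, 6350), (2640, 30, 38, 1, 1310), (2840, 40, 12, 4, 460), (3590, 18, 28, 2, 5100), (9660, 36, 12, 4, 5670)}
π[eid, salary]: project onto (eid, salary) → {(12, 460), (12, 5670), (23, 6350), (28, 5100), (38, 1310)}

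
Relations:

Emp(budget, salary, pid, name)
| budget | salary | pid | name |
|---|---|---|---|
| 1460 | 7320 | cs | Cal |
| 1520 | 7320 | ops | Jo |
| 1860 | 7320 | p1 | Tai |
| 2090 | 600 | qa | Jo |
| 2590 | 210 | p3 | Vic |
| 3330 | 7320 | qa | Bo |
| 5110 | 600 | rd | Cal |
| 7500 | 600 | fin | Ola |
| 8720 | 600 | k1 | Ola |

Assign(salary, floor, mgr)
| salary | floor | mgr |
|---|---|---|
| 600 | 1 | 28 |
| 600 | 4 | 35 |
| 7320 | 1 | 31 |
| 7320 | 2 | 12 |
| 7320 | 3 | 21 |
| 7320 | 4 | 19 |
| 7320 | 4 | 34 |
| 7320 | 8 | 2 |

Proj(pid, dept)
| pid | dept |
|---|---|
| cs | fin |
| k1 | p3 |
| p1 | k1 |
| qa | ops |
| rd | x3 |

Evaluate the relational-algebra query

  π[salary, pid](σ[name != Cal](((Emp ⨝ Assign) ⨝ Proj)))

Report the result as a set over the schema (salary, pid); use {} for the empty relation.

Joining Emp and Assign on salary yields {(1460, 7320, cs, Cal, 1, 31), (1460, 7320, cs, Cal, 2, 12), (1460, 7320, cs, Cal, 3, 21), (1460, 7320, cs, Cal, 4, 19), (1460, 7320, cs, Cal, 4, 34), (1460, 7320, cs, Cal, 8, 2), (1520, 7320, ops, Jo, 1, 31), (1520, 7320, ops, Jo, 2, 12), (1520, 7320, ops, Jo, 3, 21), (1520, 7320, ops, Jo, 4, 19), (1520, 7320, ops, Jo, 4, 34), (1520, 7320, ops, Jo, 8, 2), (1860, 7320, p1, Tai, 1, 31), (1860, 7320, p1, Tai, 2, 12), (1860, 7320, p1, Tai, 3, 21), (1860, 7320, p1, Tai, 4, 19), (1860, 7320, p1, Tai, 4, 34), (1860, 7320, p1, Tai, 8, 2), (2090, 600, qa, Jo, 1, 28), (2090, 600, qa, Jo, 4, 35), (3330, 7320, qa, Bo, 1, 31), (3330, 7320, qa, Bo, 2, 12), (3330, 7320, qa, Bo, 3, 21), (3330, 7320, qa, Bo, 4, 19), (3330, 7320, qa, Bo, 4, 34), (3330, 7320, qa, Bo, 8, 2), (5110, 600, rd, Cal, 1, 28), (5110, 600, rd, Cal, 4, 35), (7500, 600, fin, Ola, 1, 28), (7500, 600, fin, Ola, 4, 35), (8720, 600, k1, Ola, 1, 28), (8720, 600, k1, Ola, 4, 35)}.
Joining (Emp ⨝ Assign) and Proj on pid yields {(1460, 7320, cs, Cal, 1, 31, fin), (1460, 7320, cs, Cal, 2, 12, fin), (1460, 7320, cs, Cal, 3, 21, fin), (1460, 7320, cs, Cal, 4, 19, fin), (1460, 7320, cs, Cal, 4, 34, fin), (1460, 7320, cs, Cal, 8, 2, fin), (1860, 7320, p1, Tai, 1, 31, k1), (1860, 7320, p1, Tai, 2, 12, k1), (1860, 7320, p1, Tai, 3, 21, k1), (1860, 7320, p1, Tai, 4, 19, k1), (1860, 7320, p1, Tai, 4, 34, k1), (1860, 7320, p1, Tai, 8, 2, k1), (2090, 600, qa, Jo, 1, 28, ops), (2090, 600, qa, Jo, 4, 35, ops), (3330, 7320, qa, Bo, 1, 31, ops), (3330, 7320, qa, Bo, 2, 12, ops), (3330, 7320, qa, Bo, 3, 21, ops), (3330, 7320, qa, Bo, 4, 19, ops), (3330, 7320, qa, Bo, 4, 34, ops), (3330, 7320, qa, Bo, 8, 2, ops), (5110, 600, rd, Cal, 1, 28, x3), (5110, 600, rd, Cal, 4, 35, x3), (8720, 600, k1, Ola, 1, 28, p3), (8720, 600, k1, Ola, 4, 35, p3)}.
σ[name != Cal]: keep tuples satisfying name != Cal → {(1860, 7320, p1, Tai, 1, 31, k1), (1860, 7320, p1, Tai, 2, 12, k1), (1860, 7320, p1, Tai, 3, 21, k1), (1860, 7320, p1, Tai, 4, 19, k1), (1860, 7320, p1, Tai, 4, 34, k1), (1860, 7320, p1, Tai, 8, 2, k1), (2090, 600, qa, Jo, 1, 28, ops), (2090, 600, qa, Jo, 4, 35, ops), (3330, 7320, qa, Bo, 1, 31, ops), (3330, 7320, qa, Bo, 2, 12, ops), (3330, 7320, qa, Bo, 3, 21, ops), (3330, 7320, qa, Bo, 4, 19, ops), (3330, 7320, qa, Bo, 4, 34, ops), (3330, 7320, qa, Bo, 8, 2, ops), (8720, 600, k1, Ola, 1, 28, p3), (8720, 600, k1, Ola, 4, 35, p3)}
π_{salary, pid} gives {(600, k1), (600, qa), (7320, p1), (7320, qa)} (12 duplicate(s) eliminated).

{(600, k1), (600, qa), (7320, p1), (7320, qa)}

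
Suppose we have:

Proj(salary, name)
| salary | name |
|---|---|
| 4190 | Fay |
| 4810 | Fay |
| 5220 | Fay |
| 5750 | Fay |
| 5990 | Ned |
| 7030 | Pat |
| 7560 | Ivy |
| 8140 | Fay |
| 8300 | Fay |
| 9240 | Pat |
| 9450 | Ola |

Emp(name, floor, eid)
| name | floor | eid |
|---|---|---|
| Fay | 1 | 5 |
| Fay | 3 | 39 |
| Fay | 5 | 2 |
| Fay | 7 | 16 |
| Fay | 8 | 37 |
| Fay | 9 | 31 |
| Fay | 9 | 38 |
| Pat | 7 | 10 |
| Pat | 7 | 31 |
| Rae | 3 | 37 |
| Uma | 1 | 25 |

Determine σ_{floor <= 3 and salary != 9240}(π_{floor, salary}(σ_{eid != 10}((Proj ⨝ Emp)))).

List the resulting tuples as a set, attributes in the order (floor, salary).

{(1, 4190), (1, 4810), (1, 5220), (1, 5750), (1, 8140), (1, 8300), (3, 4190), (3, 4810), (3, 5220), (3, 5750), (3, 8140), (3, 8300)}

Joining Proj and Emp on name yields {(4190, Fay, 1, 5), (4190, Fay, 3, 39), (4190, Fay, 5, 2), (4190, Fay, 7, 16), (4190, Fay, 8, 37), (4190, Fay, 9, 31), (4190, Fay, 9, 38), (4810, Fay, 1, 5), (4810, Fay, 3, 39), (4810, Fay, 5, 2), (4810, Fay, 7, 16), (4810, Fay, 8, 37), (4810, Fay, 9, 31), (4810, Fay, 9, 38), (5220, Fay, 1, 5), (5220, Fay, 3, 39), (5220, Fay, 5, 2), (5220, Fay, 7, 16), (5220, Fay, 8, 37), (5220, Fay, 9, 31), (5220, Fay, 9, 38), (5750, Fay, 1, 5), (5750, Fay, 3, 39), (5750, Fay, 5, 2), (5750, Fay, 7, 16), (5750, Fay, 8, 37), (5750, Fay, 9, 31), (5750, Fay, 9, 38), (7030, Pat, 7, 10), (7030, Pat, 7, 31), (8140, Fay, 1, 5), (8140, Fay, 3, 39), (8140, Fay, 5, 2), (8140, Fay, 7, 16), (8140, Fay, 8, 37), (8140, Fay, 9, 31), (8140, Fay, 9, 38), (8300, Fay, 1, 5), (8300, Fay, 3, 39), (8300, Fay, 5, 2), (8300, Fay, 7, 16), (8300, Fay, 8, 37), (8300, Fay, 9, 31), (8300, Fay, 9, 38), (9240, Pat, 7, 10), (9240, Pat, 7, 31)}.
σ[eid != 10]: keep tuples satisfying eid != 10 → {(4190, Fay, 1, 5), (4190, Fay, 3, 39), (4190, Fay, 5, 2), (4190, Fay, 7, 16), (4190, Fay, 8, 37), (4190, Fay, 9, 31), (4190, Fay, 9, 38), (4810, Fay, 1, 5), (4810, Fay, 3, 39), (4810, Fay, 5, 2), (4810, Fay, 7, 16), (4810, Fay, 8, 37), (4810, Fay, 9, 31), (4810, Fay, 9, 38), (5220, Fay, 1, 5), (5220, Fay, 3, 39), (5220, Fay, 5, 2), (5220, Fay, 7, 16), (5220, Fay, 8, 37), (5220, Fay, 9, 31), (5220, Fay, 9, 38), (5750, Fay, 1, 5), (5750, Fay, 3, 39), (5750, Fay, 5, 2), (5750, Fay, 7, 16), (5750, Fay, 8, 37), (5750, Fay, 9, 31), (5750, Fay, 9, 38), (7030, Pat, 7, 31), (8140, Fay, 1, 5), (8140, Fay, 3, 39), (8140, Fay, 5, 2), (8140, Fay, 7, 16), (8140, Fay, 8, 37), (8140, Fay, 9, 31), (8140, Fay, 9, 38), (8300, Fay, 1, 5), (8300, Fay, 3, 39), (8300, Fay, 5, 2), (8300, Fay, 7, 16), (8300, Fay, 8, 37), (8300, Fay, 9, 31), (8300, Fay, 9, 38), (9240, Pat, 7, 31)}
Projecting to floor, salary (6 duplicate(s) eliminated): {(1, 4190), (1, 4810), (1, 5220), (1, 5750), (1, 8140), (1, 8300), (3, 4190), (3, 4810), (3, 5220), (3, 5750), (3, 8140), (3, 8300), (5, 4190), (5, 4810), (5, 5220), (5, 5750), (5, 8140), (5, 8300), (7, 4190), (7, 4810), (7, 5220), (7, 5750), (7, 7030), (7, 8140), (7, 8300), (7, 9240), (8, 4190), (8, 4810), (8, 5220), (8, 5750), (8, 8140), (8, 8300), (9, 4190), (9, 4810), (9, 5220), (9, 5750), (9, 8140), (9, 8300)}
σ[floor <= 3 and salary != 9240]: keep tuples satisfying floor <= 3 and salary != 9240 → {(1, 4190), (1, 4810), (1, 5220), (1, 5750), (1, 8140), (1, 8300), (3, 4190), (3, 4810), (3, 5220), (3, 5750), (3, 8140), (3, 8300)}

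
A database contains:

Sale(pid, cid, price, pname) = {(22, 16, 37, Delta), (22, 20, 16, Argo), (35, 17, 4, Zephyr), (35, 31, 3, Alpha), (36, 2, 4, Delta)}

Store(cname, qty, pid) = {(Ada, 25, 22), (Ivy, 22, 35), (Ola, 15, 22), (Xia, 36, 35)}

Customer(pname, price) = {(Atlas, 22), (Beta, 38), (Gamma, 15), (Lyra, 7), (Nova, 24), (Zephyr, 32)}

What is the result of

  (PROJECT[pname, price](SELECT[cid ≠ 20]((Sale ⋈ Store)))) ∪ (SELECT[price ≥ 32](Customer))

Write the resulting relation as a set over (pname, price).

Joining Sale and Store on pid yields {(22, 16, 37, Delta, Ada, 25), (22, 16, 37, Delta, Ola, 15), (22, 20, 16, Argo, Ada, 25), (22, 20, 16, Argo, Ola, 15), (35, 17, 4, Zephyr, Ivy, 22), (35, 17, 4, Zephyr, Xia, 36), (35, 31, 3, Alpha, Ivy, 22), (35, 31, 3, Alpha, Xia, 36)}.
Filtering on cid ≠ 20 leaves {(22, 16, 37, Delta, Ada, 25), (22, 16, 37, Delta, Ola, 15), (35, 17, 4, Zephyr, Ivy, 22), (35, 17, 4, Zephyr, Xia, 36), (35, 31, 3, Alpha, Ivy, 22), (35, 31, 3, Alpha, Xia, 36)}.
π[pname, price]: project onto (pname, price) (3 duplicate(s) eliminated) → {(Alpha, 3), (Delta, 37), (Zephyr, 4)}
Filtering on price ≥ 32 leaves {(Beta, 38), (Zephyr, 32)}.
Taking the union: {(Alpha, 3), (Beta, 38), (Delta, 37), (Zephyr, 32), (Zephyr, 4)}

{(Alpha, 3), (Beta, 38), (Delta, 37), (Zephyr, 32), (Zephyr, 4)}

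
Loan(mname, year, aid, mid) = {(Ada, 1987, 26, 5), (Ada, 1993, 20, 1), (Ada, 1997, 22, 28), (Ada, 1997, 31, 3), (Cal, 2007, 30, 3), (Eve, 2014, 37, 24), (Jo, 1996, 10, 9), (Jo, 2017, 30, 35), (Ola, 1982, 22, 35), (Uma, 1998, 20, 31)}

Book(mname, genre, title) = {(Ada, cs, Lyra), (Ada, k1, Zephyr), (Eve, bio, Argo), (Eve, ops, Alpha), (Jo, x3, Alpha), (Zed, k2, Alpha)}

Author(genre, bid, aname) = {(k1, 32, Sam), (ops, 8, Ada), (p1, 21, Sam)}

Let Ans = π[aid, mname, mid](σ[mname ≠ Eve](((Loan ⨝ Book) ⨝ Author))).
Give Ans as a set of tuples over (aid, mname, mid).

Natural join on mname: {(Ada, 1987, 26, 5, cs, Lyra), (Ada, 1987, 26, 5, k1, Zephyr), (Ada, 1993, 20, 1, cs, Lyra), (Ada, 1993, 20, 1, k1, Zephyr), (Ada, 1997, 22, 28, cs, Lyra), (Ada, 1997, 22, 28, k1, Zephyr), (Ada, 1997, 31, 3, cs, Lyra), (Ada, 1997, 31, 3, k1, Zephyr), (Eve, 2014, 37, 24, bio, Argo), (Eve, 2014, 37, 24, ops, Alpha), (Jo, 1996, 10, 9, x3, Alpha), (Jo, 2017, 30, 35, x3, Alpha)}
Natural join on genre: {(Ada, 1987, 26, 5, k1, Zephyr, 32, Sam), (Ada, 1993, 20, 1, k1, Zephyr, 32, Sam), (Ada, 1997, 22, 28, k1, Zephyr, 32, Sam), (Ada, 1997, 31, 3, k1, Zephyr, 32, Sam), (Eve, 2014, 37, 24, ops, Alpha, 8, Ada)}
Selection mname ≠ Eve: {(Ada, 1987, 26, 5, k1, Zephyr, 32, Sam), (Ada, 1993, 20, 1, k1, Zephyr, 32, Sam), (Ada, 1997, 22, 28, k1, Zephyr, 32, Sam), (Ada, 1997, 31, 3, k1, Zephyr, 32, Sam)}
Projecting to aid, mname, mid: {(20, Ada, 1), (22, Ada, 28), (26, Ada, 5), (31, Ada, 3)}

{(20, Ada, 1), (22, Ada, 28), (26, Ada, 5), (31, Ada, 3)}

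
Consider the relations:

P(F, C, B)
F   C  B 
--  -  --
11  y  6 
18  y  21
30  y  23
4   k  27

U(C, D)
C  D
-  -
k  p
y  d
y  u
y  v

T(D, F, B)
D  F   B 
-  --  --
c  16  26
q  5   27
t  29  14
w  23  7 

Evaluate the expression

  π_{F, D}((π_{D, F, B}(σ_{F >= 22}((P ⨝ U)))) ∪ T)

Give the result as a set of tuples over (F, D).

P ⋈ U (natural join on C): {(11, y, 6, d), (11, y, 6, u), (11, y, 6, v), (18, y, 21, d), (18, y, 21, u), (18, y, 21, v), (30, y, 23, d), (30, y, 23, u), (30, y, 23, v), (4, k, 27, p)}
Selection F >= 22: {(30, y, 23, d), (30, y, 23, u), (30, y, 23, v)}
Keep only column(s) D, F, B: {(d, 30, 23), (u, 30, 23), (v, 30, 23)}
Set union of the two operands is {(c, 16, 26), (d, 30, 23), (q, 5, 27), (t, 29, 14), (u, 30, 23), (v, 30, 23), (w, 23, 7)}.
Keep only column(s) F, D: {(16, c), (23, w), (29, t), (30, d), (30, u), (30, v), (5, q)}

{(16, c), (23, w), (29, t), (30, d), (30, u), (30, v), (5, q)}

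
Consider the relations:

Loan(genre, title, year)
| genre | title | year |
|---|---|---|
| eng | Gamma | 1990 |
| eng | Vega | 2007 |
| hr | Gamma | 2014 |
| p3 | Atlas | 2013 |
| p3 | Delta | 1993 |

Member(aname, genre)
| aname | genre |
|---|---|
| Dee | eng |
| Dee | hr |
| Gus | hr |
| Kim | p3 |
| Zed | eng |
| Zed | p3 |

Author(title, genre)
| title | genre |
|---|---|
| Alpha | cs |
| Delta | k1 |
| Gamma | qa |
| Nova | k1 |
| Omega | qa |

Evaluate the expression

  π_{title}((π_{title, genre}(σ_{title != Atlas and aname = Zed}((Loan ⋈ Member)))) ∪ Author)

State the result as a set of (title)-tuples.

{Alpha, Delta, Gamma, Nova, Omega, Vega}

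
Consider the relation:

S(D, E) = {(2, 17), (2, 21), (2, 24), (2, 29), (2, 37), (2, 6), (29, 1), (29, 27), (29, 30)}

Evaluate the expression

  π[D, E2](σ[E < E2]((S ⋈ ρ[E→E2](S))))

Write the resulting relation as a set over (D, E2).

{(2, 17), (2, 21), (2, 24), (2, 29), (2, 37), (29, 27), (29, 30)}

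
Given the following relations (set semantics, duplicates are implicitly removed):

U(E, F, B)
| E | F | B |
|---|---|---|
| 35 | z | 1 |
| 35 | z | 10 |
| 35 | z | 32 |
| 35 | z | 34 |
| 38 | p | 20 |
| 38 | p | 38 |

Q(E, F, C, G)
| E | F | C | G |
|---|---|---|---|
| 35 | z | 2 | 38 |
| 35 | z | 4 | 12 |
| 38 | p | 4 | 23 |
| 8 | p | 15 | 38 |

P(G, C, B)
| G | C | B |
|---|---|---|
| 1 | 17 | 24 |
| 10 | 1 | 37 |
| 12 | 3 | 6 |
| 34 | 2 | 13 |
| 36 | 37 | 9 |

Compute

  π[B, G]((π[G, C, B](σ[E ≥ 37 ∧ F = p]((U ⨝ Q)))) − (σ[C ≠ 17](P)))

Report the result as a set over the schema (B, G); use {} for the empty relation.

Natural join on E, F: {(35, z, 1, 2, 38), (35, z, 1, 4, 12), (35, z, 10, 2, 38), (35, z, 10, 4, 12), (35, z, 32, 2, 38), (35, z, 32, 4, 12), (35, z, 34, 2, 38), (35, z, 34, 4, 12), (38, p, 20, 4, 23), (38, p, 38, 4, 23)}
Selection E ≥ 37 ∧ F = p: {(38, p, 20, 4, 23), (38, p, 38, 4, 23)}
π_{G, C, B} gives {(23, 4, 20), (23, 4, 38)}.
Selection C ≠ 17: {(10, 1, 37), (12, 3, 6), (34, 2, 13), (36, 37, 9)}
Difference: {(23, 4, 20), (23, 4, 38)} with {(10, 1, 37), (12, 3, 6), (34, 2, 13), (36, 37, 9)} → {(23, 4, 20), (23, 4, 38)}
π_{B, G} gives {(20, 23), (38, 23)}.

{(20, 23), (38, 23)}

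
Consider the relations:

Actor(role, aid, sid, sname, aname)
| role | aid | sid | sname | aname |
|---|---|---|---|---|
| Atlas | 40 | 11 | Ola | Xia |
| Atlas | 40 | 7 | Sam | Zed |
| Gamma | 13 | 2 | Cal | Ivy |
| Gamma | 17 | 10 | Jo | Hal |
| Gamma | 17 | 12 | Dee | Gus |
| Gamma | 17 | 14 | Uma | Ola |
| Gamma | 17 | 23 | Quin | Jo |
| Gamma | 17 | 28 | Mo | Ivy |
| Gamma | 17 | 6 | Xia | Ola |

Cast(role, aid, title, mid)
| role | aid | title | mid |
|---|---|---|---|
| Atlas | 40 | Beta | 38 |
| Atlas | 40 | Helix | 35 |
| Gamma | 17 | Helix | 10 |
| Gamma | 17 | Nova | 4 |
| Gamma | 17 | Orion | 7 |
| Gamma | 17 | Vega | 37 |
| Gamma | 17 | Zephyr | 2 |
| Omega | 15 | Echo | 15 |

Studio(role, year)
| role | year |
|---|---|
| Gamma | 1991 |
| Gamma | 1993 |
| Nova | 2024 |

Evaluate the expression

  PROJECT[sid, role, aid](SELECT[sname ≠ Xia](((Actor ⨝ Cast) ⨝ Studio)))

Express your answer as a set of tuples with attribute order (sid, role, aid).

{(10, Gamma, 17), (12, Gamma, 17), (14, Gamma, 17), (23, Gamma, 17), (28, Gamma, 17)}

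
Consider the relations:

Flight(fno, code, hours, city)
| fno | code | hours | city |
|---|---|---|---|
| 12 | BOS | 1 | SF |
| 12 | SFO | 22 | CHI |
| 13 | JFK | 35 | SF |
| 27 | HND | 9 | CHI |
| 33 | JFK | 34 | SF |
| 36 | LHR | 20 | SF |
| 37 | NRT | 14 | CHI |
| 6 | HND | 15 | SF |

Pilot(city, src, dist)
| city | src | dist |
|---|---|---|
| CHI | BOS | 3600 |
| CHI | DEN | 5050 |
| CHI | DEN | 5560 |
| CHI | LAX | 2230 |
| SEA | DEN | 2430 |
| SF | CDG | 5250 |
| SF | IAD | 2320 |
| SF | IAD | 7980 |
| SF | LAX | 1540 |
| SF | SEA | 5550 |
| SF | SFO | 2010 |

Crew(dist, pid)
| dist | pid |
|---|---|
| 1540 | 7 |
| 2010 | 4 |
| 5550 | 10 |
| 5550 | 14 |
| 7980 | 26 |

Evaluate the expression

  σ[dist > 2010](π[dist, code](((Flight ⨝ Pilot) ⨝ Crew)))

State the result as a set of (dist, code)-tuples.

{(5550, BOS), (5550, HND), (5550, JFK), (5550, LHR), (7980, BOS), (7980, HND), (7980, JFK), (7980, LHR)}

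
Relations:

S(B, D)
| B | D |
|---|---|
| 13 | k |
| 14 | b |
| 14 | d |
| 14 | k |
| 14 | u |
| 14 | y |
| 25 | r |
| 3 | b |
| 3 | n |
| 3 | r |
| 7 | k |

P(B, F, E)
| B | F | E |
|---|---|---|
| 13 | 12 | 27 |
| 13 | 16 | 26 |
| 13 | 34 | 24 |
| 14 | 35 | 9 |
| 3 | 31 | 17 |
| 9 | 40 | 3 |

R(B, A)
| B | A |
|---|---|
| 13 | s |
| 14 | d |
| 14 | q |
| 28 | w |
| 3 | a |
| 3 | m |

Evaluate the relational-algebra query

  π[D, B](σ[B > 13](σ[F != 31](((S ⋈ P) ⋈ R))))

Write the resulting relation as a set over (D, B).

{(b, 14), (d, 14), (k, 14), (u, 14), (y, 14)}

Joining S and P on B yields {(13, k, 12, 27), (13, k, 16, 26), (13, k, 34, 24), (14, b, 35, 9), (14, d, 35, 9), (14, k, 35, 9), (14, u, 35, 9), (14, y, 35, 9), (3, b, 31, 17), (3, n, 31, 17), (3, r, 31, 17)}.
Joining (S ⋈ P) and R on B yields {(13, k, 12, 27, s), (13, k, 16, 26, s), (13, k, 34, 24, s), (14, b, 35, 9, d), (14, b, 35, 9, q), (14, d, 35, 9, d), (14, d, 35, 9, q), (14, k, 35, 9, d), (14, k, 35, 9, q), (14, u, 35, 9, d), (14, u, 35, 9, q), (14, y, 35, 9, d), (14, y, 35, 9, q), (3, b, 31, 17, a), (3, b, 31, 17, m), (3, n, 31, 17, a), (3, n, 31, 17, m), (3, r, 31, 17, a), (3, r, 31, 17, m)}.
Apply σ_{F != 31}; surviving tuples: {(13, k, 12, 27, s), (13, k, 16, 26, s), (13, k, 34, 24, s), (14, b, 35, 9, d), (14, b, 35, 9, q), (14, d, 35, 9, d), (14, d, 35, 9, q), (14, k, 35, 9, d), (14, k, 35, 9, q), (14, u, 35, 9, d), (14, u, 35, 9, q), (14, y, 35, 9, d), (14, y, 35, 9, q)}
Apply σ_{B > 13}; surviving tuples: {(14, b, 35, 9, d), (14, b, 35, 9, q), (14, d, 35, 9, d), (14, d, 35, 9, q), (14, k, 35, 9, d), (14, k, 35, 9, q), (14, u, 35, 9, d), (14, u, 35, 9, q), (14, y, 35, 9, d), (14, y, 35, 9, q)}
Projecting to D, B (5 duplicate(s) eliminated): {(b, 14), (d, 14), (k, 14), (u, 14), (y, 14)}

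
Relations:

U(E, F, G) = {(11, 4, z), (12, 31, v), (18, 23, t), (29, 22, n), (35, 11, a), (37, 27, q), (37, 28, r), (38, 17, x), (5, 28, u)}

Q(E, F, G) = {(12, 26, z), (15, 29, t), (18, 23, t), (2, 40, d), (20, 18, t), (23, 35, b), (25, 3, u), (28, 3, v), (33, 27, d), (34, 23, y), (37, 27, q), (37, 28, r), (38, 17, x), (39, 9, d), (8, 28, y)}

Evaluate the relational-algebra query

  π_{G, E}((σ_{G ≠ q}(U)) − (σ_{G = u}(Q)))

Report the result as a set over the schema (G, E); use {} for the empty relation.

σ[G ≠ q]: keep tuples satisfying G ≠ q → {(11, 4, z), (12, 31, v), (18, 23, t), (29, 22, n), (35, 11, a), (37, 28, r), (38, 17, x), (5, 28, u)}
σ[G = u]: keep tuples satisfying G = u → {(25, 3, u)}
Difference: {(11, 4, z), (12, 31, v), (18, 23, t), (29, 22, n), (35, 11, a), (37, 28, r), (38, 17, x), (5, 28, u)} with {(25, 3, u)} → {(11, 4, z), (12, 31, v), (18, 23, t), (29, 22, n), (35, 11, a), (37, 28, r), (38, 17, x), (5, 28, u)}
π_{G, E} gives {(a, 35), (n, 29), (r, 37), (t, 18), (u, 5), (v, 12), (x, 38), (z, 11)}.

{(a, 35), (n, 29), (r, 37), (t, 18), (u, 5), (v, 12), (x, 38), (z, 11)}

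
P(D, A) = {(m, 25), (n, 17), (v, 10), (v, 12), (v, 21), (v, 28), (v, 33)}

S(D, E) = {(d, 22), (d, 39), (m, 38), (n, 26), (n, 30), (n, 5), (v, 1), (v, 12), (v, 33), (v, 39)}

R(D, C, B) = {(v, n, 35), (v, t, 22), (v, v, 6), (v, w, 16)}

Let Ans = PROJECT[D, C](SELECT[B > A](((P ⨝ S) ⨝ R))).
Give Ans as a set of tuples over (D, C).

P ⋈ S (natural join on D): {(m, 25, 38), (n, 17, 26), (n, 17, 30), (n, 17, 5), (v, 10, 1), (v, 10, 12), (v, 10, 33), (v, 10, 39), (v, 12, 1), (v, 12, 12), (v, 12, 33), (v, 12, 39), (v, 21, 1), (v, 21, 12), (v, 21, 33), (v, 21, 39), (v, 28, 1), (v, 28, 12), (v, 28, 33), (v, 28, 39), (v, 33, 1), (v, 33, 12), (v, 33, 33), (v, 33, 39)}
(P ⨝ S) ⋈ R (natural join on D): {(v, 10, 1, n, 35), (v, 10, 1, t, 22), (v, 10, 1, v, 6), (v, 10, 1, w, 16), (v, 10, 12, n, 35), (v, 10, 12, t, 22), (v, 10, 12, v, 6), (v, 10, 12, w, 16), (v, 10, 33, n, 35), (v, 10, 33, t, 22), (v, 10, 33, v, 6), (v, 10, 33, w, 16), (v, 10, 39, n, 35), (v, 10, 39, t, 22), (v, 10, 39, v, 6), (v, 10, 39, w, 16), (v, 12, 1, n, 35), (v, 12, 1, t, 22), (v, 12, 1, v, 6), (v, 12, 1, w, 16), (v, 12, 12, n, 35), (v, 12, 12, t, 22), (v, 12, 12, v, 6), (v, 12, 12, w, 16), (v, 12, 33, n, 35), (v, 12, 33, t, 22), (v, 12, 33, v, 6), (v, 12, 33, w, 16), (v, 12, 39, n, 35), (v, 12, 39, t, 22), (v, 12, 39, v, 6), (v, 12, 39, w, 16), (v, 21, 1, n, 35), (v, 21, 1, t, 22), (v, 21, 1, v, 6), (v, 21, 1, w, 16), (v, 21, 12, n, 35), (v, 21, 12, t, 22), (v, 21, 12, v, 6), (v, 21, 12, w, 16), (v, 21, 33, n, 35), (v, 21, 33, t, 22), (v, 21, 33, v, 6), (v, 21, 33, w, 16), (v, 21, 39, n, 35), (v, 21, 39, t, 22), (v, 21, 39, v, 6), (v, 21, 39, w, 16), (v, 28, 1, n, 35), (v, 28, 1, t, 22), (v, 28, 1, v, 6), (v, 28, 1, w, 16), (v, 28, 12, n, 35), (v, 28, 12, t, 22), (v, 28, 12, v, 6), (v, 28, 12, w, 16), (v, 28, 33, n, 35), (v, 28, 33, t, 22), (v, 28, 33, v, 6), (v, 28, 33, w, 16), (v, 28, 39, n, 35), (v, 28, 39, t, 22), (v, 28, 39, v, 6), (v, 28, 39, w, 16), (v, 33, 1, n, 35), (v, 33, 1, t, 22), (v, 33, 1, v, 6), (v, 33, 1, w, 16), (v, 33, 12, n, 35), (v, 33, 12, t, 22), (v, 33, 12, v, 6), (v, 33, 12, w, 16), (v, 33, 33, n, 35), (v, 33, 33, t, 22), (v, 33, 33, v, 6), (v, 33, 33, w, 16), (v, 33, 39, n, 35), (v, 33, 39, t, 22), (v, 33, 39, v, 6), (v, 33, 39, w, 16)}
σ[B > A]: keep tuples satisfying B > A → {(v, 10, 1, n, 35), (v, 10, 1, t, 22), (v, 10, 1, w, 16), (v, 10, 12, n, 35), (v, 10, 12, t, 22), (v, 10, 12, w, 16), (v, 10, 33, n, 35), (v, 10, 33, t, 22), (v, 10, 33, w, 16), (v, 10, 39, n, 35), (v, 10, 39, t, 22), (v, 10, 39, w, 16), (v, 12, 1, n, 35), (v, 12, 1, t, 22), (v, 12, 1, w, 16), (v, 12, 12, n, 35), (v, 12, 12, t, 22), (v, 12, 12, w, 16), (v, 12, 33, n, 35), (v, 12, 33, t, 22), (v, 12, 33, w, 16), (v, 12, 39, n, 35), (v, 12, 39, t, 22), (v, 12, 39, w, 16), (v, 21, 1, n, 35), (v, 21, 1, t, 22), (v, 21, 12, n, 35), (v, 21, 12, t, 22), (v, 21, 33, n, 35), (v, 21, 33, t, 22), (v, 21, 39, n, 35), (v, 21, 39, t, 22), (v, 28, 1, n, 35), (v, 28, 12, n, 35), (v, 28, 33, n, 35), (v, 28, 39, n, 35), (v, 33, 1, n, 35), (v, 33, 12, n, 35), (v, 33, 33, n, 35), (v, 33, 39, n, 35)}
Keep only column(s) D, C (37 duplicate(s) eliminated): {(v, n), (v, t), (v, w)}

{(v, n), (v, t), (v, w)}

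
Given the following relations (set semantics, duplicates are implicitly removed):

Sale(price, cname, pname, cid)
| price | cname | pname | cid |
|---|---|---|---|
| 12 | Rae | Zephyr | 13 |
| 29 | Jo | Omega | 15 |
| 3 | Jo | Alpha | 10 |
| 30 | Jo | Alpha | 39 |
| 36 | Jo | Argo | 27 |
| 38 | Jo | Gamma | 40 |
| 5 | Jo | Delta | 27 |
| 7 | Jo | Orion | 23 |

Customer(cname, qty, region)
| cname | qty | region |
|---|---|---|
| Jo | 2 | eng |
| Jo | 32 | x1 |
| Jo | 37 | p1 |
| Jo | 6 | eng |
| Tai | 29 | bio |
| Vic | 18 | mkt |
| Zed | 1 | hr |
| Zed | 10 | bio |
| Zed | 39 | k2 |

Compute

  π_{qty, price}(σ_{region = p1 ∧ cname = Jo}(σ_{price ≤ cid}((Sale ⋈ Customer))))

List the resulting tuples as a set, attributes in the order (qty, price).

{(37, 3), (37, 30), (37, 38), (37, 5), (37, 7)}

Sale ⋈ Customer (natural join on cname): {(29, Jo, Omega, 15, 2, eng), (29, Jo, Omega, 15, 32, x1), (29, Jo, Omega, 15, 37, p1), (29, Jo, Omega, 15, 6, eng), (3, Jo, Alpha, 10, 2, eng), (3, Jo, Alpha, 10, 32, x1), (3, Jo, Alpha, 10, 37, p1), (3, Jo, Alpha, 10, 6, eng), (30, Jo, Alpha, 39, 2, eng), (30, Jo, Alpha, 39, 32, x1), (30, Jo, Alpha, 39, 37, p1), (30, Jo, Alpha, 39, 6, eng), (36, Jo, Argo, 27, 2, eng), (36, Jo, Argo, 27, 32, x1), (36, Jo, Argo, 27, 37, p1), (36, Jo, Argo, 27, 6, eng), (38, Jo, Gamma, 40, 2, eng), (38, Jo, Gamma, 40, 32, x1), (38, Jo, Gamma, 40, 37, p1), (38, Jo, Gamma, 40, 6, eng), (5, Jo, Delta, 27, 2, eng), (5, Jo, Delta, 27, 32, x1), (5, Jo, Delta, 27, 37, p1), (5, Jo, Delta, 27, 6, eng), (7, Jo, Orion, 23, 2, eng), (7, Jo, Orion, 23, 32, x1), (7, Jo, Orion, 23, 37, p1), (7, Jo, Orion, 23, 6, eng)}
Selection price ≤ cid: {(3, Jo, Alpha, 10, 2, eng), (3, Jo, Alpha, 10, 32, x1), (3, Jo, Alpha, 10, 37, p1), (3, Jo, Alpha, 10, 6, eng), (30, Jo, Alpha, 39, 2, eng), (30, Jo, Alpha, 39, 32, x1), (30, Jo, Alpha, 39, 37, p1), (30, Jo, Alpha, 39, 6, eng), (38, Jo, Gamma, 40, 2, eng), (38, Jo, Gamma, 40, 32, x1), (38, Jo, Gamma, 40, 37, p1), (38, Jo, Gamma, 40, 6, eng), (5, Jo, Delta, 27, 2, eng), (5, Jo, Delta, 27, 32, x1), (5, Jo, Delta, 27, 37, p1), (5, Jo, Delta, 27, 6, eng), (7, Jo, Orion, 23, 2, eng), (7, Jo, Orion, 23, 32, x1), (7, Jo, Orion, 23, 37, p1), (7, Jo, Orion, 23, 6, eng)}
Selection region = p1 ∧ cname = Jo: {(3, Jo, Alpha, 10, 37, p1), (30, Jo, Alpha, 39, 37, p1), (38, Jo, Gamma, 40, 37, p1), (5, Jo, Delta, 27, 37, p1), (7, Jo, Orion, 23, 37, p1)}
π_{qty, price} gives {(37, 3), (37, 30), (37, 38), (37, 5), (37, 7)}.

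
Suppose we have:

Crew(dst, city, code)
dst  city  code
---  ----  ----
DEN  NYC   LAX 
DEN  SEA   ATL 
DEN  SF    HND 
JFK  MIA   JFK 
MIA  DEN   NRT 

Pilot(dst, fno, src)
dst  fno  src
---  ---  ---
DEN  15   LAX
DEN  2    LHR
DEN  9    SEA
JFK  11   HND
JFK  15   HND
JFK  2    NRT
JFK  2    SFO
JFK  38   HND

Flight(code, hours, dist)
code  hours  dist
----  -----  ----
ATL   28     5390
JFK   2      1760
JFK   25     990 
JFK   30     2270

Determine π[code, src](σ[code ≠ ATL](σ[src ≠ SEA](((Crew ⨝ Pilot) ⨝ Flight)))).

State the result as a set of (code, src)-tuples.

{(JFK, HND), (JFK, NRT), (JFK, SFO)}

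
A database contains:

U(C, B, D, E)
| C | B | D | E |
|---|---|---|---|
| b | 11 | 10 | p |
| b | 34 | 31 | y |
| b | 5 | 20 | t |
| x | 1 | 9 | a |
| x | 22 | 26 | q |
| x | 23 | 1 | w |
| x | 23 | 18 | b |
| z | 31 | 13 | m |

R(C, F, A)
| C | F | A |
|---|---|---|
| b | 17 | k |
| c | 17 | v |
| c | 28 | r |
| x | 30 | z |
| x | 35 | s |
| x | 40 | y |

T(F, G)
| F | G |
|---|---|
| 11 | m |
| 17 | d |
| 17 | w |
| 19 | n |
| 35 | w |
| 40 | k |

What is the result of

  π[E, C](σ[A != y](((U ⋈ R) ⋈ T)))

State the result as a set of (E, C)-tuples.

{(a, x), (b, x), (p, b), (q, x), (t, b), (w, x), (y, b)}

Natural join on C: {(b, 11, 10, p, 17, k), (b, 34, 31, y, 17, k), (b, 5, 20, t, 17, k), (x, 1, 9, a, 30, z), (x, 1, 9, a, 35, s), (x, 1, 9, a, 40, y), (x, 22, 26, q, 30, z), (x, 22, 26, q, 35, s), (x, 22, 26, q, 40, y), (x, 23, 1, w, 30, z), (x, 23, 1, w, 35, s), (x, 23, 1, w, 40, y), (x, 23, 18, b, 30, z), (x, 23, 18, b, 35, s), (x, 23, 18, b, 40, y)}
Natural join on F: {(b, 11, 10, p, 17, k, d), (b, 11, 10, p, 17, k, w), (b, 34, 31, y, 17, k, d), (b, 34, 31, y, 17, k, w), (b, 5, 20, t, 17, k, d), (b, 5, 20, t, 17, k, w), (x, 1, 9, a, 35, s, w), (x, 1, 9, a, 40, y, k), (x, 22, 26, q, 35, s, w), (x, 22, 26, q, 40, y, k), (x, 23, 1, w, 35, s, w), (x, 23, 1, w, 40, y, k), (x, 23, 18, b, 35, s, w), (x, 23, 18, b, 40, y, k)}
Selection A != y: {(b, 11, 10, p, 17, k, d), (b, 11, 10, p, 17, k, w), (b, 34, 31, y, 17, k, d), (b, 34, 31, y, 17, k, w), (b, 5, 20, t, 17, k, d), (b, 5, 20, t, 17, k, w), (x, 1, 9, a, 35, s, w), (x, 22, 26, q, 35, s, w), (x, 23, 1, w, 35, s, w), (x, 23, 18, b, 35, s, w)}
Keep only column(s) E, C (3 duplicate(s) eliminated): {(a, x), (b, x), (p, b), (q, x), (t, b), (w, x), (y, b)}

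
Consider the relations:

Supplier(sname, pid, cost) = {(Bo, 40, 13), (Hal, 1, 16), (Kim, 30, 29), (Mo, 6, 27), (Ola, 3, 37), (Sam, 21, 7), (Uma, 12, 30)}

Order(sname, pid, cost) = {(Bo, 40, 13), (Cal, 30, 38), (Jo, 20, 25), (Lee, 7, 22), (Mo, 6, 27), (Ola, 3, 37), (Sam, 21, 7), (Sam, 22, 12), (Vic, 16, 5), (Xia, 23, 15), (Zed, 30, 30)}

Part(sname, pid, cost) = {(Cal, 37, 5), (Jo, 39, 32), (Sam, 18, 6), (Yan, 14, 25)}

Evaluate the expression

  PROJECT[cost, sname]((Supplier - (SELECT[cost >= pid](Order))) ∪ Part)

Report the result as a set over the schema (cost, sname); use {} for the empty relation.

Apply σ_{cost >= pid}; surviving tuples: {(Cal, 30, 38), (Jo, 20, 25), (Lee, 7, 22), (Mo, 6, 27), (Ola, 3, 37), (Zed, 30, 30)}
Difference: {(Bo, 40, 13), (Hal, 1, 16), (Kim, 30, 29), (Mo, 6, 27), (Ola, 3, 37), (Sam, 21, 7), (Uma, 12, 30)} with {(Cal, 30, 38), (Jo, 20, 25), (Lee, 7, 22), (Mo, 6, 27), (Ola, 3, 37), (Zed, 30, 30)} → {(Bo, 40, 13), (Hal, 1, 16), (Kim, 30, 29), (Sam, 21, 7), (Uma, 12, 30)}
Union: {(Bo, 40, 13), (Hal, 1, 16), (Kim, 30, 29), (Sam, 21, 7), (Uma, 12, 30)} with {(Cal, 37, 5), (Jo, 39, 32), (Sam, 18, 6), (Yan, 14, 25)} → {(Bo, 40, 13), (Cal, 37, 5), (Hal, 1, 16), (Jo, 39, 32), (Kim, 30, 29), (Sam, 18, 6), (Sam, 21, 7), (Uma, 12, 30), (Yan, 14, 25)}
Keep only column(s) cost, sname: {(13, Bo), (16, Hal), (25, Yan), (29, Kim), (30, Uma), (32, Jo), (5, Cal), (6, Sam), (7, Sam)}

{(13, Bo), (16, Hal), (25, Yan), (29, Kim), (30, Uma), (32, Jo), (5, Cal), (6, Sam), (7, Sam)}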